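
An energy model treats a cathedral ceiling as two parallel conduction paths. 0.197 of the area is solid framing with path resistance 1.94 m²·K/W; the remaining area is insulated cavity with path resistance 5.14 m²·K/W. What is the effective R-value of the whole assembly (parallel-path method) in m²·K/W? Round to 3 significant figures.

U_eff = 0.803/5.14 + 0.197/1.94 = 0.1562 + 0.1015 = 0.2578
R_eff = 1/U_eff = 3.879 m²·K/W

3.88 m²·K/W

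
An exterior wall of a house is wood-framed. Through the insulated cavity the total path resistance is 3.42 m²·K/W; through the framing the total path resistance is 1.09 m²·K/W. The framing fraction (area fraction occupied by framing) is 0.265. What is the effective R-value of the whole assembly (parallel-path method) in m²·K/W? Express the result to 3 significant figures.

U_eff = 0.735/3.42 + 0.265/1.09 = 0.2149 + 0.2431 = 0.458
R_eff = 1/U_eff = 2.183 m²·K/W

2.18 m²·K/W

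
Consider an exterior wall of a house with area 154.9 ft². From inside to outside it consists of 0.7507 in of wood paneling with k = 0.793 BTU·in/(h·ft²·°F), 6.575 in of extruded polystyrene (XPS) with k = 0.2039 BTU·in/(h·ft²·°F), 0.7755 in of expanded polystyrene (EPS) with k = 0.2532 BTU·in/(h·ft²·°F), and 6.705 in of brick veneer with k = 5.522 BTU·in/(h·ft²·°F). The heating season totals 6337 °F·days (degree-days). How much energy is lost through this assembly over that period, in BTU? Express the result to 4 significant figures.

628700 BTU

0.7507/0.793 = 0.94666
6.575/0.2039 = 32.246
0.7755/0.2532 = 3.0628
6.705/5.522 = 1.2142
R_total = 0.94666 + 32.246 + 3.0628 + 1.2142 = 37.47 ft²·°F·h/BTU
E = A × HDD × 24 / R = 154.9 × 6337 × 24 / 37.47 = 628730 BTU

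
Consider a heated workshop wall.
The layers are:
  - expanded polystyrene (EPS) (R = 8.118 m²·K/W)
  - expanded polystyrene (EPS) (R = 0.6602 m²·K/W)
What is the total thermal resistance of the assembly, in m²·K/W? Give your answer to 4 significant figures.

8.778 m²·K/W

R_total = 8.118 + 0.6602 = 8.7782 m²·K/W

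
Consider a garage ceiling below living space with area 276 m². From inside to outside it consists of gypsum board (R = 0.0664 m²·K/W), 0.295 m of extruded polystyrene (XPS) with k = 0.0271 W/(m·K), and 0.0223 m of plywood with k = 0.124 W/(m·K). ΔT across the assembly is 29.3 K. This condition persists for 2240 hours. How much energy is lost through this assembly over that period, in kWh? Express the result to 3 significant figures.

0.295/0.0271 = 10.89
0.0223/0.124 = 0.1798
R_total = 0.0664 + 10.89 + 0.1798 = 11.13 m²·K/W
Q = 276 × 29.3 / 11.13 = 726.5 W
E = 726.5 W × 2240 h / 1000 = 1627 kWh

1630 kWh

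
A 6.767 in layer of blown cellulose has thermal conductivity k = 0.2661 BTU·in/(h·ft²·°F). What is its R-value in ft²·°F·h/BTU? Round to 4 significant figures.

R = L/k = 6.767/0.2661 = 25.43 ft²·°F·h/BTU

25.43 ft²·°F·h/BTU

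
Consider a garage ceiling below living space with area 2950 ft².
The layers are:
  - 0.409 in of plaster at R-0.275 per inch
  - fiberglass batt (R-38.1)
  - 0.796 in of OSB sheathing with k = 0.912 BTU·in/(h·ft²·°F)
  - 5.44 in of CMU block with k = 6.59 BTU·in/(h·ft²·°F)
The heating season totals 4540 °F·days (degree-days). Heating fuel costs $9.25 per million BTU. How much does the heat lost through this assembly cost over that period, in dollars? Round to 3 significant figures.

0.409 × 0.275 = 0.1125
0.796/0.912 = 0.8728
5.44/6.59 = 0.8255
R_total = 0.1125 + 38.1 + 0.8728 + 0.8255 = 39.91 ft²·°F·h/BTU
E = A × HDD × 24 / R = 2950 × 4540 × 24 / 39.91 = 8054000 BTU
Cost = 8054000/10⁶ × 9.25 = $74.5

74.5 dollars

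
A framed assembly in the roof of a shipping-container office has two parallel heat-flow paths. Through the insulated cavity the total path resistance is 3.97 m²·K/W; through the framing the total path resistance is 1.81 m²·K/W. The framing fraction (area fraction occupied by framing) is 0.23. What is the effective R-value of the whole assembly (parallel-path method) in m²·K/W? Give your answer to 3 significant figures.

3.12 m²·K/W

U_eff = 0.77/3.97 + 0.23/1.81 = 0.194 + 0.1271 = 0.321
R_eff = 1/U_eff = 3.115 m²·K/W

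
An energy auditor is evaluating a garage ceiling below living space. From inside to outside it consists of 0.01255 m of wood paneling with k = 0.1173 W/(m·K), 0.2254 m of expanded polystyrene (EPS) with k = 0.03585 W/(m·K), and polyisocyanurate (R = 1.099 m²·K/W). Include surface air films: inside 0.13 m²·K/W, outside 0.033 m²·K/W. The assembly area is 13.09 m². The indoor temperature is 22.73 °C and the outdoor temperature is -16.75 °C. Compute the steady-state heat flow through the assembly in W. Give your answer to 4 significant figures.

0.01255/0.1173 = 0.10699
0.2254/0.03585 = 6.2873
R_total = 0.13 + 0.10699 + 6.2873 + 1.099 + 0.033 = 7.6563 m²·K/W
Q = A·ΔT/R = 13.09 × (22.73 − (-16.75)) / 7.6563 = 67.499 W

67.50 W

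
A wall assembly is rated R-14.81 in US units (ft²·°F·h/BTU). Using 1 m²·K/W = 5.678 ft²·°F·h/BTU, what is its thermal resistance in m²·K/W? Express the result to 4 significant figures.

R_SI = 14.81/5.678 = 2.6083

2.608 m²·K/W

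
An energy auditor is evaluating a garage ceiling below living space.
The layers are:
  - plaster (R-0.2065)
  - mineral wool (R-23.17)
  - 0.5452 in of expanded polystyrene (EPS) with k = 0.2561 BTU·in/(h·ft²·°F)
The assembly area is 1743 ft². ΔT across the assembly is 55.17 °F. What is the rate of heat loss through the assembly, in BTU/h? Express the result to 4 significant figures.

0.5452/0.2561 = 2.1289
R_total = 0.2065 + 23.17 + 2.1289 = 25.505 ft²·°F·h/BTU
Q = A·ΔT/R = 1743 × 55.17 / 25.505 = 3770.2 BTU/h

3770 BTU/h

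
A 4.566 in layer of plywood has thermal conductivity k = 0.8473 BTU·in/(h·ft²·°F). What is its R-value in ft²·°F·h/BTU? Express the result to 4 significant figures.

5.389 ft²·°F·h/BTU

R = L/k = 4.566/0.8473 = 5.3889 ft²·°F·h/BTU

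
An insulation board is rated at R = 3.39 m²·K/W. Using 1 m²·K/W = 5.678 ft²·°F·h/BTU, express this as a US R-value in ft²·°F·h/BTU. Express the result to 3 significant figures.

19.2 ft²·°F·h/BTU

R_US = 3.39 × 5.678 = 19.25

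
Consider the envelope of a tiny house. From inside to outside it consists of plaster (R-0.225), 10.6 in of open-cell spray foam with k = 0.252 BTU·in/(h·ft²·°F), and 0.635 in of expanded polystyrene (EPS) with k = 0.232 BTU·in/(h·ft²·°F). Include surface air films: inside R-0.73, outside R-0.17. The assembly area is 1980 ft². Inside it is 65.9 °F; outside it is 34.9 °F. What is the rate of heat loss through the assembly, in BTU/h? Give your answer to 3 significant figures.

10.6/0.252 = 42.06
0.635/0.232 = 2.737
R_total = 0.73 + 0.225 + 42.06 + 2.737 + 0.17 = 45.93 ft²·°F·h/BTU
Q = A·ΔT/R = 1980 × (65.9 − 34.9) / 45.93 = 1337 BTU/h

1340 BTU/h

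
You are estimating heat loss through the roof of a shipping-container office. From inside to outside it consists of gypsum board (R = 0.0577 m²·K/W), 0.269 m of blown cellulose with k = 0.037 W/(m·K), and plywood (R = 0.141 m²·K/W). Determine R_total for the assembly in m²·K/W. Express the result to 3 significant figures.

7.47 m²·K/W

0.269/0.037 = 7.27
R_total = 0.0577 + 7.27 + 0.141 = 7.469 m²·K/W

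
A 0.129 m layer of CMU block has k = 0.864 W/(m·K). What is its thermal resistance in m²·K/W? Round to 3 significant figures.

0.149 m²·K/W

R = L/k = 0.129/0.864 = 0.1493 m²·K/W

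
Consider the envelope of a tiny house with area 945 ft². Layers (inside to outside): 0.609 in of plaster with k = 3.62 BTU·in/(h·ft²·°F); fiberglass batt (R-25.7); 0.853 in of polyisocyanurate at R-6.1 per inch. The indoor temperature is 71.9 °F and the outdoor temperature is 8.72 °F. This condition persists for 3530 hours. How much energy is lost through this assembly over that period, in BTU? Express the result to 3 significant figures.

0.609/3.62 = 0.1682
0.853 × 6.1 = 5.203
R_total = 0.1682 + 25.7 + 5.203 = 31.07 ft²·°F·h/BTU
Q = 945 × (71.9 − 8.72) / 31.07 = 1922 BTU/h
E = 1922 × 3530 = 6783000 BTU

6780000 BTU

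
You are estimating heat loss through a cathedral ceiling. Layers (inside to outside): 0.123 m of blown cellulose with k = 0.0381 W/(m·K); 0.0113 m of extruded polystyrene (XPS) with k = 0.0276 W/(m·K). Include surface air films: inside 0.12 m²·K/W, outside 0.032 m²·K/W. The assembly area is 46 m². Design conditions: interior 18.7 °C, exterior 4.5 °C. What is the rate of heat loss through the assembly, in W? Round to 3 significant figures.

172 W

0.123/0.0381 = 3.228
0.0113/0.0276 = 0.4094
R_total = 0.12 + 3.228 + 0.4094 + 0.032 = 3.79 m²·K/W
Q = A·ΔT/R = 46 × (18.7 − 4.5) / 3.79 = 172.4 W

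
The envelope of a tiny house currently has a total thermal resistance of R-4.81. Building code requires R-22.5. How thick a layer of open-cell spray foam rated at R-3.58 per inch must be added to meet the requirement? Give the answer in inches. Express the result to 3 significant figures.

ΔR = 22.5 − 4.81 = 17.69 ft²·°F·h/BTU
L = ΔR / (R/in) = 17.69/3.58 = 4.941 in

4.94 in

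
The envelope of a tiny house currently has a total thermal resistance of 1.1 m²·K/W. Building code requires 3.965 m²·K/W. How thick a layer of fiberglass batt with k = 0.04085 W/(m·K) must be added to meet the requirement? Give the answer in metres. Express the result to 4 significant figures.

ΔR = 3.965 − 1.1 = 2.865 m²·K/W
L = ΔR × k = 2.865 × 0.04085 = 0.11704 m

0.1170 m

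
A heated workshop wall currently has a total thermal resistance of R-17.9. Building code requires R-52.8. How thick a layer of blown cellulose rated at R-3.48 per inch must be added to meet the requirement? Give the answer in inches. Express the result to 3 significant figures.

ΔR = 52.8 − 17.9 = 34.9 ft²·°F·h/BTU
L = ΔR / (R/in) = 34.9/3.48 = 10.03 in

10.0 in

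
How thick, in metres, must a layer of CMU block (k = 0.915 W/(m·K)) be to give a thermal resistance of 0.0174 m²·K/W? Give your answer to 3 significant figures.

L = R·k = 0.0174 × 0.915 = 0.01592 m

0.0159 m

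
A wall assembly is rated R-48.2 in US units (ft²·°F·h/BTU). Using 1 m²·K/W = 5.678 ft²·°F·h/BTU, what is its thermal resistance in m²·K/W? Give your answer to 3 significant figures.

R_SI = 48.2/5.678 = 8.489

8.49 m²·K/W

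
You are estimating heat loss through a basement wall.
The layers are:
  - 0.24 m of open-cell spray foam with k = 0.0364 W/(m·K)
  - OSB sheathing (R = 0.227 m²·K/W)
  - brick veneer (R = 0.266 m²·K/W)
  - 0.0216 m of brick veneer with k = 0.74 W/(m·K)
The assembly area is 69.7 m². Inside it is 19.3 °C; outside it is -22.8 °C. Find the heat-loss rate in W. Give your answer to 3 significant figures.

0.24/0.0364 = 6.593
0.0216/0.74 = 0.02919
R_total = 6.593 + 0.227 + 0.266 + 0.02919 = 7.116 m²·K/W
Q = A·ΔT/R = 69.7 × (19.3 − (-22.8)) / 7.116 = 412.4 W

412 W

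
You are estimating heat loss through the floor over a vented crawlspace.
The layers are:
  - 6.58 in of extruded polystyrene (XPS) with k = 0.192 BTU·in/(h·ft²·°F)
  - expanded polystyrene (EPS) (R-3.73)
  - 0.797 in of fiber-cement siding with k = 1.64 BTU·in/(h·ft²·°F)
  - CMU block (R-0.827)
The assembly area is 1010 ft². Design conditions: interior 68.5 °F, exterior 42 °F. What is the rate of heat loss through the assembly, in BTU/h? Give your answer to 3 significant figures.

6.58/0.192 = 34.27
0.797/1.64 = 0.486
R_total = 34.27 + 3.73 + 0.486 + 0.827 = 39.31 ft²·°F·h/BTU
Q = A·ΔT/R = 1010 × (68.5 − 42) / 39.31 = 680.8 BTU/h

681 BTU/h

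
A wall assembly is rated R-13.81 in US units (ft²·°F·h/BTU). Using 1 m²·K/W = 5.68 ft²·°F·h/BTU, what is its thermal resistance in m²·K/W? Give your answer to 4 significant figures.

2.431 m²·K/W

R_SI = 13.81/5.68 = 2.4313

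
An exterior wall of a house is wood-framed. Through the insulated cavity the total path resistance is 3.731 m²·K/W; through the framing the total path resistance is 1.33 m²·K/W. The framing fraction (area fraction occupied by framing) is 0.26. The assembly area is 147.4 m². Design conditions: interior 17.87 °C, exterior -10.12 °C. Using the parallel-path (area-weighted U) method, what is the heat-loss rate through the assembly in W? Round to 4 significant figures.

U_eff = 0.74/3.731 + 0.26/1.33 = 0.19834 + 0.19549 = 0.39383
R_eff = 1/U_eff = 2.5392 m²·K/W
Q = 147.4 × (17.87 − (-10.12)) / 2.5392 = 1624.8 W

1625 W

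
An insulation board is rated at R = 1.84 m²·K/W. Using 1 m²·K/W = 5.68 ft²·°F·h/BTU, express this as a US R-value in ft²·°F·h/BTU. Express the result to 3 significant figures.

10.5 ft²·°F·h/BTU

R_US = 1.84 × 5.68 = 10.45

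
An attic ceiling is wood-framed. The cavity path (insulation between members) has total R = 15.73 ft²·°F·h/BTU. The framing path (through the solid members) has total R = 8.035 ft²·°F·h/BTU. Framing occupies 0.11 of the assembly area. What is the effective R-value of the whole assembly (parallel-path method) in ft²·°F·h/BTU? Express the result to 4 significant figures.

U_eff = 0.89/15.73 + 0.11/8.035 = 0.05658 + 0.01369 = 0.07027
R_eff = 1/U_eff = 14.231 ft²·°F·h/BTU

14.23 ft²·°F·h/BTU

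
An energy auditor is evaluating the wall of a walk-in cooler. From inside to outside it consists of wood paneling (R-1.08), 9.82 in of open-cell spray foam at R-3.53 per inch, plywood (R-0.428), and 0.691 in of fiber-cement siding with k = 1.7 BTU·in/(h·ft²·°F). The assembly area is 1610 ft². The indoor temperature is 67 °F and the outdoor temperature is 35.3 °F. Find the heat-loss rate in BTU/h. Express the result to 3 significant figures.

9.82 × 3.53 = 34.66
0.691/1.7 = 0.4065
R_total = 1.08 + 34.66 + 0.428 + 0.4065 = 36.58 ft²·°F·h/BTU
Q = A·ΔT/R = 1610 × (67 − 35.3) / 36.58 = 1395 BTU/h

1400 BTU/h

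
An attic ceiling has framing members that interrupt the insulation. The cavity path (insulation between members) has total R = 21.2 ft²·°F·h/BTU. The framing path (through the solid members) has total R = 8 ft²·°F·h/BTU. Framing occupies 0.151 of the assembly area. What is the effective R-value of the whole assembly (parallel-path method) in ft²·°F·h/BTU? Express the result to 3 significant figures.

17.0 ft²·°F·h/BTU

U_eff = 0.849/21.2 + 0.151/8 = 0.04005 + 0.01887 = 0.05892
R_eff = 1/U_eff = 16.97 ft²·°F·h/BTU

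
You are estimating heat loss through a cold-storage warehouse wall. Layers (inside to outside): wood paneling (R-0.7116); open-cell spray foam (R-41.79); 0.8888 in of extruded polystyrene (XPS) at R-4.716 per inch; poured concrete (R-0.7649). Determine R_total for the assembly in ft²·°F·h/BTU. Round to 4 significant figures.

0.8888 × 4.716 = 4.1916
R_total = 0.7116 + 41.79 + 4.1916 + 0.7649 = 47.458 ft²·°F·h/BTU

47.46 ft²·°F·h/BTU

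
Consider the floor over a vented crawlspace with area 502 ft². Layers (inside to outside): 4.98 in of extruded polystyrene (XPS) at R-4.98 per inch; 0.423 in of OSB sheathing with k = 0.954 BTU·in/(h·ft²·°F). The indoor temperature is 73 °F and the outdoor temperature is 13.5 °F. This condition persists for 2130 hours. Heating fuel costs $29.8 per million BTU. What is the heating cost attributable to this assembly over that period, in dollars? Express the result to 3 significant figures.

75.1 dollars

4.98 × 4.98 = 24.8
0.423/0.954 = 0.4434
R_total = 24.8 + 0.4434 = 25.24 ft²·°F·h/BTU
Q = 502 × (73 − 13.5) / 25.24 = 1183 BTU/h
E = 1183 × 2130 = 2520000 BTU
Cost = 2520000/10⁶ × 29.8 = $75.1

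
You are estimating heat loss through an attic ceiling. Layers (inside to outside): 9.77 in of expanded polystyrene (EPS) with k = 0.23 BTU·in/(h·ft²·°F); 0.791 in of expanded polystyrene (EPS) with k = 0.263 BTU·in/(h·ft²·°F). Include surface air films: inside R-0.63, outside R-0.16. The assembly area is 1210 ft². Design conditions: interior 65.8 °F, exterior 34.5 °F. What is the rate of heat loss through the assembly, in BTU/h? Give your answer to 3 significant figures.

818 BTU/h

9.77/0.23 = 42.48
0.791/0.263 = 3.008
R_total = 0.63 + 42.48 + 3.008 + 0.16 = 46.28 ft²·°F·h/BTU
Q = A·ΔT/R = 1210 × (65.8 − 34.5) / 46.28 = 818.4 BTU/h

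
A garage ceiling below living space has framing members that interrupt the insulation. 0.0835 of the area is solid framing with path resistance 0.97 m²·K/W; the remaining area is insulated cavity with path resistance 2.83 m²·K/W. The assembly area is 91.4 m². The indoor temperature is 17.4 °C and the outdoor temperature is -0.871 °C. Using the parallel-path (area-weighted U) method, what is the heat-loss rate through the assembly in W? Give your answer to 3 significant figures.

685 W

U_eff = 0.9165/2.83 + 0.0835/0.97 = 0.3239 + 0.08608 = 0.4099
R_eff = 1/U_eff = 2.439 m²·K/W
Q = 91.4 × (17.4 − (-0.871)) / 2.439 = 684.6 W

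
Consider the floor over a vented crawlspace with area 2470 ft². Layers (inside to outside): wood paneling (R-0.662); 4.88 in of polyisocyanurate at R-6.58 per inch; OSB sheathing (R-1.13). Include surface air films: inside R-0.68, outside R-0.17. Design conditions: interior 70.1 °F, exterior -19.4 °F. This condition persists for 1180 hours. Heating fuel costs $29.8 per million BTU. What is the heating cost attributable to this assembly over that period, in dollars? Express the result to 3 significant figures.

224 dollars

4.88 × 6.58 = 32.11
R_total = 0.68 + 0.662 + 32.11 + 1.13 + 0.17 = 34.75 ft²·°F·h/BTU
Q = 2470 × (70.1 − (-19.4)) / 34.75 = 6361 BTU/h
E = 6361 × 1180 = 7506000 BTU
Cost = 7506000/10⁶ × 29.8 = $223.7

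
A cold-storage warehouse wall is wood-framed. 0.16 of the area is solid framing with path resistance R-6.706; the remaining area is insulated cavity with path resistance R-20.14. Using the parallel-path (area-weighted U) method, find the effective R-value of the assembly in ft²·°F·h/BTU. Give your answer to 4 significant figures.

15.25 ft²·°F·h/BTU

U_eff = 0.84/20.14 + 0.16/6.706 = 0.041708 + 0.023859 = 0.065567
R_eff = 1/U_eff = 15.252 ft²·°F·h/BTU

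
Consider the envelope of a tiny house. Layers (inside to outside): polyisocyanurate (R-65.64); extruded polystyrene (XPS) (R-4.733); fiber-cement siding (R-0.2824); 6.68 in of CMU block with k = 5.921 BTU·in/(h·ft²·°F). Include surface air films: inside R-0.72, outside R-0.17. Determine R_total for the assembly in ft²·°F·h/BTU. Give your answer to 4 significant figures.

6.68/5.921 = 1.1282
R_total = 0.72 + 65.64 + 4.733 + 0.2824 + 1.1282 + 0.17 = 72.674 ft²·°F·h/BTU

72.67 ft²·°F·h/BTU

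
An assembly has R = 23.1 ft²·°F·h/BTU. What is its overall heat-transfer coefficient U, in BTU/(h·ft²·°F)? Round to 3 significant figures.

U = 1/R = 1/23.1 = 0.04329

0.0433 BTU/(h·ft²·°F)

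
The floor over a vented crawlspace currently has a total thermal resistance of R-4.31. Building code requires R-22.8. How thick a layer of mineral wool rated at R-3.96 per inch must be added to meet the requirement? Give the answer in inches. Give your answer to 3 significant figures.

ΔR = 22.8 − 4.31 = 18.49 ft²·°F·h/BTU
L = ΔR / (R/in) = 18.49/3.96 = 4.669 in

4.67 in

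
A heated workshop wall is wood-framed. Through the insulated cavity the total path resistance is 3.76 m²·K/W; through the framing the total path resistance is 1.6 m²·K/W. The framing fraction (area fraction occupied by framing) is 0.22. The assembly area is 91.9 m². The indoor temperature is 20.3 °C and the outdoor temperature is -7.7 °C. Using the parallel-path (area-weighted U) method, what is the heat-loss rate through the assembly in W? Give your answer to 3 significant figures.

888 W

U_eff = 0.78/3.76 + 0.22/1.6 = 0.2074 + 0.1375 = 0.3449
R_eff = 1/U_eff = 2.899 m²·K/W
Q = 91.9 × (20.3 − (-7.7)) / 2.899 = 887.6 W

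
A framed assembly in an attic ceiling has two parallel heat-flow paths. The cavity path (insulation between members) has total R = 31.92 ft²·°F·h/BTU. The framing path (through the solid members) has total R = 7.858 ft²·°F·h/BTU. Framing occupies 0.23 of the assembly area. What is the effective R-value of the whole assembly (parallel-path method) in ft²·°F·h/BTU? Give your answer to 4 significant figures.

U_eff = 0.77/31.92 + 0.23/7.858 = 0.024123 + 0.02927 = 0.053392
R_eff = 1/U_eff = 18.729 ft²·°F·h/BTU

18.73 ft²·°F·h/BTU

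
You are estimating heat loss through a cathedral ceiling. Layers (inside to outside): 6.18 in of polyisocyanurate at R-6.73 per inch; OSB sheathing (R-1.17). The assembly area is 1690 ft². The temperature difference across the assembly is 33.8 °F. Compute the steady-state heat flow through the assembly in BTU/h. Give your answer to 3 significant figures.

1340 BTU/h

6.18 × 6.73 = 41.59
R_total = 41.59 + 1.17 = 42.76 ft²·°F·h/BTU
Q = A·ΔT/R = 1690 × 33.8 / 42.76 = 1336 BTU/h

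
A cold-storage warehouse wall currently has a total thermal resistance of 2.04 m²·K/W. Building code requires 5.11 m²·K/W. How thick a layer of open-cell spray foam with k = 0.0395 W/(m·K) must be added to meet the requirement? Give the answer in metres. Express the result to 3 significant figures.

ΔR = 5.11 − 2.04 = 3.07 m²·K/W
L = ΔR × k = 3.07 × 0.0395 = 0.1213 m

0.121 m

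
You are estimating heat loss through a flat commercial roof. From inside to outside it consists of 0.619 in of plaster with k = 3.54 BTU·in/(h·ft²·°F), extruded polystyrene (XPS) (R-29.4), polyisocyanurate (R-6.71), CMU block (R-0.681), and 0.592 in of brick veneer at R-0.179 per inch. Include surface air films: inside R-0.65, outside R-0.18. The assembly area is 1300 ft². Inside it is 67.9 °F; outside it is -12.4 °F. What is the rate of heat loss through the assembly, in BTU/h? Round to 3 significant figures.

0.619/3.54 = 0.1749
0.592 × 0.179 = 0.106
R_total = 0.65 + 0.1749 + 29.4 + 6.71 + 0.681 + 0.106 + 0.18 = 37.9 ft²·°F·h/BTU
Q = A·ΔT/R = 1300 × (67.9 − (-12.4)) / 37.9 = 2754 BTU/h

2750 BTU/h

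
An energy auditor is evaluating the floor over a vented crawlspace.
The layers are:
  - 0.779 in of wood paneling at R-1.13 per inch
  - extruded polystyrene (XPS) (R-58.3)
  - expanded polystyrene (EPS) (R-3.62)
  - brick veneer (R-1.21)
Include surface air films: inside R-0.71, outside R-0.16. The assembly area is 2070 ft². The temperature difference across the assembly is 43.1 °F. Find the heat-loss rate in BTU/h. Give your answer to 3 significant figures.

1380 BTU/h

0.779 × 1.13 = 0.8803
R_total = 0.71 + 0.8803 + 58.3 + 3.62 + 1.21 + 0.16 = 64.88 ft²·°F·h/BTU
Q = A·ΔT/R = 2070 × 43.1 / 64.88 = 1375 BTU/h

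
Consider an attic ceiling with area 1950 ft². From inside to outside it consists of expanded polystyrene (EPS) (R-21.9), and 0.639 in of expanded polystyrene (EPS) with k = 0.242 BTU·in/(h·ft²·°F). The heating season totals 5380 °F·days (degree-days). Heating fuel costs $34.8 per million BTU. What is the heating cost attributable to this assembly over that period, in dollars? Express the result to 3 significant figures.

357 dollars

0.639/0.242 = 2.64
R_total = 21.9 + 2.64 = 24.54 ft²·°F·h/BTU
E = A × HDD × 24 / R = 1950 × 5380 × 24 / 24.54 = 10260000 BTU
Cost = 10260000/10⁶ × 34.8 = $357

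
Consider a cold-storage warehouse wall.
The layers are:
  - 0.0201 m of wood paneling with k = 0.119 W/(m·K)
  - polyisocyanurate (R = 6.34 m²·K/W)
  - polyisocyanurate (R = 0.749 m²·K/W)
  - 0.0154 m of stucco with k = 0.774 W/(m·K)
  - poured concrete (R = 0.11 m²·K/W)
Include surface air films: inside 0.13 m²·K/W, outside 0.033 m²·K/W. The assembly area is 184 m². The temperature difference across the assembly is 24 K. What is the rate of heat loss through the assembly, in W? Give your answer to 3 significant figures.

0.0201/0.119 = 0.1689
0.0154/0.774 = 0.0199
R_total = 0.13 + 0.1689 + 6.34 + 0.749 + 0.0199 + 0.11 + 0.033 = 7.551 m²·K/W
Q = A·ΔT/R = 184 × 24 / 7.551 = 584.8 W

585 W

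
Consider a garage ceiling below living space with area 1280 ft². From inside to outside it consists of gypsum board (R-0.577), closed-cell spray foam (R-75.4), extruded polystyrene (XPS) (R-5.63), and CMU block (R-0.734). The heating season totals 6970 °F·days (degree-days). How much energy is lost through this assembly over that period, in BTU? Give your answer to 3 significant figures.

R_total = 0.577 + 75.4 + 5.63 + 0.734 = 82.34 ft²·°F·h/BTU
E = A × HDD × 24 / R = 1280 × 6970 × 24 / 82.34 = 2600000 BTU

2600000 BTU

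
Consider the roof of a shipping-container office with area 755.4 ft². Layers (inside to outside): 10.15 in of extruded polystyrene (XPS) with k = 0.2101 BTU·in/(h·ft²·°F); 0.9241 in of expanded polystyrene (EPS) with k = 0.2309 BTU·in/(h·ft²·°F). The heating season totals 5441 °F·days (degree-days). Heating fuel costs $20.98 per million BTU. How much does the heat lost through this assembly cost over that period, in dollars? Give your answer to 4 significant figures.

10.15/0.2101 = 48.31
0.9241/0.2309 = 4.0022
R_total = 48.31 + 4.0022 = 52.312 ft²·°F·h/BTU
E = A × HDD × 24 / R = 755.4 × 5441 × 24 / 52.312 = 1885700 BTU
Cost = 1885700/10⁶ × 20.98 = $39.561

39.56 dollars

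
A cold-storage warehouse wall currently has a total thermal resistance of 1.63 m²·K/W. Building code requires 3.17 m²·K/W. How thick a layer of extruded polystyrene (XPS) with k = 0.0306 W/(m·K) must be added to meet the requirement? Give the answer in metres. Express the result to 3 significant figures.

0.0471 m

ΔR = 3.17 − 1.63 = 1.54 m²·K/W
L = ΔR × k = 1.54 × 0.0306 = 0.04712 m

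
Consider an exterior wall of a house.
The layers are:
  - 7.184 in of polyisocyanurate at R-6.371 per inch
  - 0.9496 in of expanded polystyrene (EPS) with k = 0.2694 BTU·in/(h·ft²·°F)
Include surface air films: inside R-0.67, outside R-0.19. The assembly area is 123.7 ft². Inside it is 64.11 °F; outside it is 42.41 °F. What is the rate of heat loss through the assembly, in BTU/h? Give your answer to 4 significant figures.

53.52 BTU/h

7.184 × 6.371 = 45.769
0.9496/0.2694 = 3.5249
R_total = 0.67 + 45.769 + 3.5249 + 0.19 = 50.154 ft²·°F·h/BTU
Q = A·ΔT/R = 123.7 × (64.11 − 42.41) / 50.154 = 53.521 BTU/h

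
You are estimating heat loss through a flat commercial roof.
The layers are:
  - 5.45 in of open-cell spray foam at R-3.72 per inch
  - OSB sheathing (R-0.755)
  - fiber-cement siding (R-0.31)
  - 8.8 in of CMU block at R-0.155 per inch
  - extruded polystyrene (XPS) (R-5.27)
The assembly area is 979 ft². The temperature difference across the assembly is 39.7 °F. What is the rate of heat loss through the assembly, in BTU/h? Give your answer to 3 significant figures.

1390 BTU/h

5.45 × 3.72 = 20.27
8.8 × 0.155 = 1.364
R_total = 20.27 + 0.755 + 0.31 + 1.364 + 5.27 = 27.97 ft²·°F·h/BTU
Q = A·ΔT/R = 979 × 39.7 / 27.97 = 1389 BTU/h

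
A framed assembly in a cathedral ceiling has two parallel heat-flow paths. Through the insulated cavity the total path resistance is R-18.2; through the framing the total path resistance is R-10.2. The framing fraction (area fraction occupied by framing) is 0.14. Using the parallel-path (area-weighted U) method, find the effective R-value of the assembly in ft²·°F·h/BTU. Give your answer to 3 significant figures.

16.4 ft²·°F·h/BTU

U_eff = 0.86/18.2 + 0.14/10.2 = 0.04725 + 0.01373 = 0.06098
R_eff = 1/U_eff = 16.4 ft²·°F·h/BTU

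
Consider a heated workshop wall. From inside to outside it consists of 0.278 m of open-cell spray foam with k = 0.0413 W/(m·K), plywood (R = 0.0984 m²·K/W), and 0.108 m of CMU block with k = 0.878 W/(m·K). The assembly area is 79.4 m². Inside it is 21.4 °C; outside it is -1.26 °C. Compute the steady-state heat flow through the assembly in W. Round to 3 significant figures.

0.278/0.0413 = 6.731
0.108/0.878 = 0.123
R_total = 6.731 + 0.0984 + 0.123 = 6.953 m²·K/W
Q = A·ΔT/R = 79.4 × (21.4 − (-1.26)) / 6.953 = 258.8 W

259 W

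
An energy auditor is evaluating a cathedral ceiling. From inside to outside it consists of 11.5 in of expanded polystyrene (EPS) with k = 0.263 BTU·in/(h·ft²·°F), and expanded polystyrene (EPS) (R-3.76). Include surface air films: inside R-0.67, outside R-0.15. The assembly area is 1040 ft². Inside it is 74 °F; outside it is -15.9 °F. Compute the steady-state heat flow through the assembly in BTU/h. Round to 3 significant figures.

1940 BTU/h

11.5/0.263 = 43.73
R_total = 0.67 + 43.73 + 3.76 + 0.15 = 48.31 ft²·°F·h/BTU
Q = A·ΔT/R = 1040 × (74 − (-15.9)) / 48.31 = 1935 BTU/h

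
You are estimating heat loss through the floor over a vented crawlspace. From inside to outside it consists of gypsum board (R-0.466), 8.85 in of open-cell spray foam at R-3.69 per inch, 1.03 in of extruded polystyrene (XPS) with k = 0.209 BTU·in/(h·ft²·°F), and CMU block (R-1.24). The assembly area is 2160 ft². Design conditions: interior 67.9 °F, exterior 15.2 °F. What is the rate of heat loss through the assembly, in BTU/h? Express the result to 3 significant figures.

2900 BTU/h

8.85 × 3.69 = 32.66
1.03/0.209 = 4.928
R_total = 0.466 + 32.66 + 4.928 + 1.24 = 39.29 ft²·°F·h/BTU
Q = A·ΔT/R = 2160 × (67.9 − 15.2) / 39.29 = 2897 BTU/h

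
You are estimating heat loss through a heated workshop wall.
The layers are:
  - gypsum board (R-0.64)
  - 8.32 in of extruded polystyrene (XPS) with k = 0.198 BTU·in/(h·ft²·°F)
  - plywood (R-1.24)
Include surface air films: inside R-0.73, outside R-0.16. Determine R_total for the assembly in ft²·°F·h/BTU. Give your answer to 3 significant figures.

8.32/0.198 = 42.02
R_total = 0.73 + 0.64 + 42.02 + 1.24 + 0.16 = 44.79 ft²·°F·h/BTU

44.8 ft²·°F·h/BTU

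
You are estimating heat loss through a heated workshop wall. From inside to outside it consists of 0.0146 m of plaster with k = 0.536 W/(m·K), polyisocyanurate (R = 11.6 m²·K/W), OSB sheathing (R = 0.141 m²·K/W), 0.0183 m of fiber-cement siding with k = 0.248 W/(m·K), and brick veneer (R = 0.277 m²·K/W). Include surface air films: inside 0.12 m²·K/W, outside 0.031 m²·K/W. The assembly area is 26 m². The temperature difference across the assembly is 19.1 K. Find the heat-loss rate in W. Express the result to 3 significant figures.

0.0146/0.536 = 0.02724
0.0183/0.248 = 0.07379
R_total = 0.12 + 0.02724 + 11.6 + 0.141 + 0.07379 + 0.277 + 0.031 = 12.27 m²·K/W
Q = A·ΔT/R = 26 × 19.1 / 12.27 = 40.47 W

40.5 W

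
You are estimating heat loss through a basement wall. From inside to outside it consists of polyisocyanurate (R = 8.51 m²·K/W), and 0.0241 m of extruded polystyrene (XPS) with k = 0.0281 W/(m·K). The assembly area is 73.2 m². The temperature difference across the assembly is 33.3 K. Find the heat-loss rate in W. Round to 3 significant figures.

0.0241/0.0281 = 0.8577
R_total = 8.51 + 0.8577 = 9.368 m²·K/W
Q = A·ΔT/R = 73.2 × 33.3 / 9.368 = 260.2 W

260 W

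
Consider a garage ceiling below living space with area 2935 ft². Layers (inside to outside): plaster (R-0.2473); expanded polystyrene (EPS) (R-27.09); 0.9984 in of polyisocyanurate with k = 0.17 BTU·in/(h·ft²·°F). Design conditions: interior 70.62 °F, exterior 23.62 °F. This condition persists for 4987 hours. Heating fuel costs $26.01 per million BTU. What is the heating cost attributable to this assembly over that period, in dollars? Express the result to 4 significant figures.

0.9984/0.17 = 5.8729
R_total = 0.2473 + 27.09 + 5.8729 = 33.21 ft²·°F·h/BTU
Q = 2935 × (70.62 − 23.62) / 33.21 = 4153.7 BTU/h
E = 4153.7 × 4987 = 20714000 BTU
Cost = 20714000/10⁶ × 26.01 = $538.78

538.8 dollars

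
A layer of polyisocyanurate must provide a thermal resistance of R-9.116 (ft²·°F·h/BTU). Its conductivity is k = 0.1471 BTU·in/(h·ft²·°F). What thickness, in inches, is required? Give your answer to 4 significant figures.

1.341 in

L = R × k = 9.116 × 0.1471 = 1.341 in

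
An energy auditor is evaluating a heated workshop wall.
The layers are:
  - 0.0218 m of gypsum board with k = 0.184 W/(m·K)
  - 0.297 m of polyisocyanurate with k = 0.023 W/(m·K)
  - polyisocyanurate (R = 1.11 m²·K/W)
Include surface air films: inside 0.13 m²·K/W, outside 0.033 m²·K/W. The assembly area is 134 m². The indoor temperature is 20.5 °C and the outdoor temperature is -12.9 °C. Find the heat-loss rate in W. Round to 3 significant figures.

0.0218/0.184 = 0.1185
0.297/0.023 = 12.91
R_total = 0.13 + 0.1185 + 12.91 + 1.11 + 0.033 = 14.3 m²·K/W
Q = A·ΔT/R = 134 × (20.5 − (-12.9)) / 14.3 = 312.9 W

313 W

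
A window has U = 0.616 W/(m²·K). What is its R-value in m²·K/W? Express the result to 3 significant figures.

1.62 m²·K/W

R = 1/U = 1/0.616 = 1.623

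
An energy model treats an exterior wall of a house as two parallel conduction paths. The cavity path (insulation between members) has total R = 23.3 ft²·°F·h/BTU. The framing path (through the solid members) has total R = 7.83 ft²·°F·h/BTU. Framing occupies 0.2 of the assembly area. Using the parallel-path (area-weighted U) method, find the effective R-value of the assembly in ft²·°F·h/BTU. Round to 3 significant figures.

U_eff = 0.8/23.3 + 0.2/7.83 = 0.03433 + 0.02554 = 0.05988
R_eff = 1/U_eff = 16.7 ft²·°F·h/BTU

16.7 ft²·°F·h/BTU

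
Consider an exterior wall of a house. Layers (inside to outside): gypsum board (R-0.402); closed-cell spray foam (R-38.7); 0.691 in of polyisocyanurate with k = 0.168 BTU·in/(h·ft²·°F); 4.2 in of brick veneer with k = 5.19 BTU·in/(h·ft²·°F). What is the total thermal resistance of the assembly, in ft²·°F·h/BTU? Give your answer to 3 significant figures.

0.691/0.168 = 4.113
4.2/5.19 = 0.8092
R_total = 0.402 + 38.7 + 4.113 + 0.8092 = 44.02 ft²·°F·h/BTU

44.0 ft²·°F·h/BTU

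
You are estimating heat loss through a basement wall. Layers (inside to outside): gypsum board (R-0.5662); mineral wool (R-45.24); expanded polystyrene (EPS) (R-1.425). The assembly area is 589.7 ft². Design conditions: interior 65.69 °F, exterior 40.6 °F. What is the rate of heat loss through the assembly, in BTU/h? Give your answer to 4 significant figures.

R_total = 0.5662 + 45.24 + 1.425 = 47.231 ft²·°F·h/BTU
Q = A·ΔT/R = 589.7 × (65.69 − 40.6) / 47.231 = 313.26 BTU/h

313.3 BTU/h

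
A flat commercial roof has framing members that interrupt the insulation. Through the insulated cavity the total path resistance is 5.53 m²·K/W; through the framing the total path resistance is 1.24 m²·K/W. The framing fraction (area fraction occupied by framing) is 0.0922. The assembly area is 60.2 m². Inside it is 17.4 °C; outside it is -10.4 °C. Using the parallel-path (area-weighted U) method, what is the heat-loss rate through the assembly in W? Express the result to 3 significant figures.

U_eff = 0.9078/5.53 + 0.0922/1.24 = 0.1642 + 0.07435 = 0.2385
R_eff = 1/U_eff = 4.193 m²·K/W
Q = 60.2 × (17.4 − (-10.4)) / 4.193 = 399.2 W

399 W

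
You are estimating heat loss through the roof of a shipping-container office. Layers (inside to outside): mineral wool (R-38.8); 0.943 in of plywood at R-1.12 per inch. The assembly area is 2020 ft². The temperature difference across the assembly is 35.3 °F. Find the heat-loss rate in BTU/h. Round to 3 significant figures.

1790 BTU/h

0.943 × 1.12 = 1.056
R_total = 38.8 + 1.056 = 39.86 ft²·°F·h/BTU
Q = A·ΔT/R = 2020 × 35.3 / 39.86 = 1789 BTU/h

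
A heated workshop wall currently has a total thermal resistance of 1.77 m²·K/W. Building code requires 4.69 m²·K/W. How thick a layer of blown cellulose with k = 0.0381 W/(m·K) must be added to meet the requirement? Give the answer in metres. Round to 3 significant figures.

ΔR = 4.69 − 1.77 = 2.92 m²·K/W
L = ΔR × k = 2.92 × 0.0381 = 0.1113 m

0.111 m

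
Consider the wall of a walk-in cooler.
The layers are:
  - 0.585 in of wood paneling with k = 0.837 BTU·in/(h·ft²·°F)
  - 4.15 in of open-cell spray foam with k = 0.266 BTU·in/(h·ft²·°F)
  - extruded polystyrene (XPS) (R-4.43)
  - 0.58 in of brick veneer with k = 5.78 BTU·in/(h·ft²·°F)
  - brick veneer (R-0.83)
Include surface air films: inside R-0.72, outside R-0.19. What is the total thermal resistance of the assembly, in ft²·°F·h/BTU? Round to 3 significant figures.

0.585/0.837 = 0.6989
4.15/0.266 = 15.6
0.58/5.78 = 0.1003
R_total = 0.72 + 0.6989 + 15.6 + 4.43 + 0.1003 + 0.83 + 0.19 = 22.57 ft²·°F·h/BTU

22.6 ft²·°F·h/BTU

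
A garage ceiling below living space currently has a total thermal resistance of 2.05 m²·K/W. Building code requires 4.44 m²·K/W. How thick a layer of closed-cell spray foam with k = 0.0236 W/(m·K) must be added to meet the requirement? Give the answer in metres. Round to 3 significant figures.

0.0564 m

ΔR = 4.44 − 2.05 = 2.39 m²·K/W
L = ΔR × k = 2.39 × 0.0236 = 0.0564 m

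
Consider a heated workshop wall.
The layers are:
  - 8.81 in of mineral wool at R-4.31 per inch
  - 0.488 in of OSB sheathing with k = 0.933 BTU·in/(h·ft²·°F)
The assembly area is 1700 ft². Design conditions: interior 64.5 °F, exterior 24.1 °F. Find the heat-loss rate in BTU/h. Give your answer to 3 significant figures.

8.81 × 4.31 = 37.97
0.488/0.933 = 0.523
R_total = 37.97 + 0.523 = 38.49 ft²·°F·h/BTU
Q = A·ΔT/R = 1700 × (64.5 − 24.1) / 38.49 = 1784 BTU/h

1780 BTU/h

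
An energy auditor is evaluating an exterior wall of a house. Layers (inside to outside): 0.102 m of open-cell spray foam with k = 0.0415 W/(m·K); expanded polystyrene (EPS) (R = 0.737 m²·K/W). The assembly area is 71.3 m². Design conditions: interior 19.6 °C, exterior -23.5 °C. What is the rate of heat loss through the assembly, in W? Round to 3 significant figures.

962 W

0.102/0.0415 = 2.458
R_total = 2.458 + 0.737 = 3.195 m²·K/W
Q = A·ΔT/R = 71.3 × (19.6 − (-23.5)) / 3.195 = 961.9 W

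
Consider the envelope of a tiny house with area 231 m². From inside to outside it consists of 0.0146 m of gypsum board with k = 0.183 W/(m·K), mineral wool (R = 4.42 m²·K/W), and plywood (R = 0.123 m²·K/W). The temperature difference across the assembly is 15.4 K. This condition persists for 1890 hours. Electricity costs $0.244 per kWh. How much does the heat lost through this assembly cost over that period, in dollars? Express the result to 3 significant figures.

355 dollars

0.0146/0.183 = 0.07978
R_total = 0.07978 + 4.42 + 0.123 = 4.623 m²·K/W
Q = 231 × 15.4 / 4.623 = 769.5 W
E = 769.5 W × 1890 h / 1000 = 1454 kWh
Cost = 1454 × 0.244 = $354.9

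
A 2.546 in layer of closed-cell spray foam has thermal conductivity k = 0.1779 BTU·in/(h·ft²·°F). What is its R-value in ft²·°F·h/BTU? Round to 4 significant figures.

R = L/k = 2.546/0.1779 = 14.311 ft²·°F·h/BTU

14.31 ft²·°F·h/BTU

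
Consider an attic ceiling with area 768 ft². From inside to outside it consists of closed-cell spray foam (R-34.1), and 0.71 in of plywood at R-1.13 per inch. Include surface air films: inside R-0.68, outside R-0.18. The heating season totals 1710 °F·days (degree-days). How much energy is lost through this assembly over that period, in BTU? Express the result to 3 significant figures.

881000 BTU

0.71 × 1.13 = 0.8023
R_total = 0.68 + 34.1 + 0.8023 + 0.18 = 35.76 ft²·°F·h/BTU
E = A × HDD × 24 / R = 768 × 1710 × 24 / 35.76 = 881300 BTU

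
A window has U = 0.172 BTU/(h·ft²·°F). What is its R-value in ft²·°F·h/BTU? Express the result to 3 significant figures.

R = 1/U = 1/0.172 = 5.814

5.81 ft²·°F·h/BTU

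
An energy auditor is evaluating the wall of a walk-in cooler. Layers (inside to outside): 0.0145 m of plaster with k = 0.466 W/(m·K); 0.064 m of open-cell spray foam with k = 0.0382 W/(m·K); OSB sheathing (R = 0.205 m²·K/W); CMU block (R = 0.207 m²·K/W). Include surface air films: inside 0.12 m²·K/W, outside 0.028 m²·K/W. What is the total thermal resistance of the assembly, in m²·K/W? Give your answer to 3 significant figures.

2.27 m²·K/W

0.0145/0.466 = 0.03112
0.064/0.0382 = 1.675
R_total = 0.12 + 0.03112 + 1.675 + 0.205 + 0.207 + 0.028 = 2.267 m²·K/W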